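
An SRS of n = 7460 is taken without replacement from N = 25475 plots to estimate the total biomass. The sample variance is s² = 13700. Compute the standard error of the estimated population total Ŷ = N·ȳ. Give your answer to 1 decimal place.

Var(Ŷ) = N²·Var(ȳ) = N²·(1 − n/N)·s²/n.
f = 7460/25475 = 0.29283611; Var(ȳ) = 0.70716389·13700/7460 = 1.298679.
Var(Ŷ) = 25475² · 1.298679 = 8.4281102 × 10^8.
SE(Ŷ) = √(8.4281102 × 10^8) = 29031.2.

29031.2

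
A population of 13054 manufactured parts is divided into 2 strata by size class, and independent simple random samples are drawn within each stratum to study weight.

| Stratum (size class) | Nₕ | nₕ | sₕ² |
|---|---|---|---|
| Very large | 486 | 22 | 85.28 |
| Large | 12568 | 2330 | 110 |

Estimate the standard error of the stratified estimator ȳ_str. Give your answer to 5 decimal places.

Var(ȳ_str) = Σₕ Wₕ²(1 − fₕ)sₕ²/nₕ with Wₕ = Nₕ/N, N = 13054.
Very large: Wₕ = 0.03722997; term = 0.03722997²·(1 − 0.04526749)·85.28/22 = 0.005129695.
Large: Wₕ = 0.96277003; term = 0.96277003²·(1 − 0.18539147)·110/2330 = 0.035647645.
Sum = 0.04077734.
SE = √(0.04077734) = 0.20193.

0.20193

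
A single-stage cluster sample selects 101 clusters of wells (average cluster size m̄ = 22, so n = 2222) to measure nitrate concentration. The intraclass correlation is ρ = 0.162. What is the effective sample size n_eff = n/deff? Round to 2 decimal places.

deff = 1 + (22 − 1)·0.162 = 1 + 3.402 = 4.402.
n_eff = 2222 / 4.402 = 504.77.

504.77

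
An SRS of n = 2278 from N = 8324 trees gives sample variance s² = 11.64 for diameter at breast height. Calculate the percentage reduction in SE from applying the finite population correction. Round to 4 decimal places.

f = n/N = 2278/8324 = 0.27366651.
SE_no-fpc = √(s²/n) = 0.071482483; SE_fpc = √((1−f)s²/n) = 0.06092109.
Ratio = √(1−f) = 0.85225201. Reduction = 100·(1 − 0.85225201) = 14.7748%.

14.7748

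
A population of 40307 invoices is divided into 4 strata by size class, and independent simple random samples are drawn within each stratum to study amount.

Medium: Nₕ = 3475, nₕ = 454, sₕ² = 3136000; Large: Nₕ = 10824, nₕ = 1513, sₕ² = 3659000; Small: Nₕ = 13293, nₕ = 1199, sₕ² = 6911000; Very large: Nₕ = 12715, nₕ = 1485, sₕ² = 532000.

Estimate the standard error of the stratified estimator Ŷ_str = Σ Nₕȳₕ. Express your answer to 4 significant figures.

1.138 × 10^6

Var(Ŷ_str) = Σₕ Nₕ²(1 − fₕ)sₕ²/nₕ.
Medium: 3475²·(1 − 454/3475)·3136000/454 = 7.2514647 × 10^10.
Large: 10824²·(1 − 1513/10824)·3659000/1513 = 2.4372922 × 10^11.
Small: 13293²·(1 − 1199/13293)·6911000/1199 = 9.2664776 × 10^11.
Very large: 12715²·(1 − 1485/12715)·532000/1485 = 5.11542 × 10^10.
Sum = 1.2940458 × 10^12.
SE = √(1.2940458 × 10^12) = 1.138 × 10^6.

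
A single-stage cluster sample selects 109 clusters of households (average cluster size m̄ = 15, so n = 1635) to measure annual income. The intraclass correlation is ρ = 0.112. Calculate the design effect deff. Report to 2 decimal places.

deff = 1 + (15 − 1)·0.112 = 1 + 1.568 = 2.568.

2.57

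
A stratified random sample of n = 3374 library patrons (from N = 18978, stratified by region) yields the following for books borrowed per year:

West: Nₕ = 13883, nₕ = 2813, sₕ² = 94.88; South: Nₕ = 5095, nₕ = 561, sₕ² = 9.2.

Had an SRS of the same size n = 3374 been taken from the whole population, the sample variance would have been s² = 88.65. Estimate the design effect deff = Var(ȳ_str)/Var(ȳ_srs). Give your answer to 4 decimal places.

0.7149

Var(ȳ_str) = Σ Wₕ²(1−fₕ)sₕ²/nₕ with Wₕ = Nₕ/18978:
  West: (13883/18978)²·(1−2813/13883)·94.88/2813 = 0.014392459
  South: (5095/18978)²·(1−561/5095)·9.2/561 = 0.0010518402
  → Var(ȳ_str) = 0.015444299.
Var(ȳ_srs) = (1 − 3374/18978)·88.65/3374 = 0.021603253.
deff = 0.015444299 / 0.021603253 = 0.7149.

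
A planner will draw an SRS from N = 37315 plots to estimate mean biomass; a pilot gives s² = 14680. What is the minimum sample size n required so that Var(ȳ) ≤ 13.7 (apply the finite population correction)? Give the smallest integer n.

Without fpc, n₀ = s²/D = 14680/13.7 = 1071.5328.
With fpc, (1 − n/N)·s²/n ≤ D requires n ≥ n₀/(1 + n₀/N) = 1071.5328/(1 + 1071.5328/37315) = 1041.6217.
Rounding up, n = 1042.

1042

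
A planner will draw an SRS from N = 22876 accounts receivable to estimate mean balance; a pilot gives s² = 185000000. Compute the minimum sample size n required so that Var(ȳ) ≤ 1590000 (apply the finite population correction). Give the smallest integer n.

116

Without fpc, n₀ = s²/D = 185000000/1590000 = 116.3522.
With fpc, (1 − n/N)·s²/n ≤ D requires n ≥ n₀/(1 + n₀/N) = 116.3522/(1 + 116.3522/22876) = 115.7634.
Rounding up, n = 116.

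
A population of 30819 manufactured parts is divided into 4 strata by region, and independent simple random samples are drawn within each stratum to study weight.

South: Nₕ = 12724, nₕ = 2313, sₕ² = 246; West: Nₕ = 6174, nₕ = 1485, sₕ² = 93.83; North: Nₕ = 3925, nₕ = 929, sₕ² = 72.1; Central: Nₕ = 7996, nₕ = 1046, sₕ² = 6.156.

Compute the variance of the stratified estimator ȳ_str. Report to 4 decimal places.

0.0181

Var(ȳ_str) = Σₕ Wₕ²(1 − fₕ)sₕ²/nₕ with Wₕ = Nₕ/N, N = 30819.
South: Wₕ = 0.41286220; term = 0.41286220²·(1 − 0.18178246)·246/2313 = 0.014833324.
West: Wₕ = 0.20033096; term = 0.20033096²·(1 − 0.24052478)·93.83/1485 = 0.0019258614.
North: Wₕ = 0.12735650; term = 0.12735650²·(1 − 0.23668790)·72.1/929 = 9.6086845 × 10^-4.
Central: Wₕ = 0.25945034; term = 0.25945034²·(1 − 0.13081541)·6.156/1046 = 3.4433997 × 10^-4.
Sum = 0.018064394.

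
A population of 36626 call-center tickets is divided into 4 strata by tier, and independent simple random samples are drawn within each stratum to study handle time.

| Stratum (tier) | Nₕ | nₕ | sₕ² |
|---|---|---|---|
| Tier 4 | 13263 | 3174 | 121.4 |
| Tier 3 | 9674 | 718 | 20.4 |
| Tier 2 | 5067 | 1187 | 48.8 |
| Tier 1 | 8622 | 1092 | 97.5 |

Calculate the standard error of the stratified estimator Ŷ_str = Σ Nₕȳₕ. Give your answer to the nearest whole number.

3766

Var(Ŷ_str) = Σₕ Nₕ²(1 − fₕ)sₕ²/nₕ.
Tier 4: 13263²·(1 − 3174/13263)·121.4/3174 = 5.1180162 × 10^6.
Tier 3: 9674²·(1 − 718/9674)·20.4/718 = 2.4616477 × 10^6.
Tier 2: 5067²·(1 − 1187/5067)·48.8/1187 = 808261.2.
Tier 1: 8622²·(1 − 1092/8622)·97.5/1092 = 5.7967554 × 10^6.
Sum = 1.4184681 × 10^7.
SE = √(1.4184681 × 10^7) = 3766.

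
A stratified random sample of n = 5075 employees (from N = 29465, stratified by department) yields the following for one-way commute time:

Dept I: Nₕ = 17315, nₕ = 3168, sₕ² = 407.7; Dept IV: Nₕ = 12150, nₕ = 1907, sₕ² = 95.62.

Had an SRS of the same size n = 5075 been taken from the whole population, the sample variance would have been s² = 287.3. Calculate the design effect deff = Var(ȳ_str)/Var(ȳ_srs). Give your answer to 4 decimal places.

0.9282

Var(ȳ_str) = Σ Wₕ²(1−fₕ)sₕ²/nₕ with Wₕ = Nₕ/29465:
  Dept I: (17315/29465)²·(1−3168/17315)·407.7/3168 = 0.036310272
  Dept IV: (12150/29465)²·(1−1907/12150)·95.62/1907 = 0.0071876779
  → Var(ȳ_str) = 0.04349795.
Var(ȳ_srs) = (1 − 5075/29465)·287.3/5075 = 0.046860286.
deff = 0.04349795 / 0.046860286 = 0.9282.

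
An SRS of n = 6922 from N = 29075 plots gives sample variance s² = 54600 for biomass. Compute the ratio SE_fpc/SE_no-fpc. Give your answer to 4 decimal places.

0.8729

f = n/N = 6922/29075 = 0.23807395.
SE_no-fpc = √(s²/n) = 2.8085394; SE_fpc = √((1−f)s²/n) = 2.4515284.
Ratio = √(1−f) = 0.87288376.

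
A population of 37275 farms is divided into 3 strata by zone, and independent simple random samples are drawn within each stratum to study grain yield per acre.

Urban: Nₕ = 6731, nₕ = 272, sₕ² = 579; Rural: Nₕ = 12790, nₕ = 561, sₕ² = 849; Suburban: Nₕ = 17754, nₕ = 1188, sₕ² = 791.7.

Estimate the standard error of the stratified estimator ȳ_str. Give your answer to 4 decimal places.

Var(ȳ_str) = Σₕ Wₕ²(1 − fₕ)sₕ²/nₕ with Wₕ = Nₕ/N, N = 37275.
Urban: Wₕ = 0.18057679; term = 0.18057679²·(1 − 0.04041004)·579/272 = 0.066606901.
Rural: Wₕ = 0.34312542; term = 0.34312542²·(1 − 0.04386239)·849/561 = 0.17036133.
Suburban: Wₕ = 0.47629779; term = 0.47629779²·(1 − 0.06691450)·791.7/1188 = 0.14106614.
Sum = 0.37803437.
SE = √(0.37803437) = 0.6148.

0.6148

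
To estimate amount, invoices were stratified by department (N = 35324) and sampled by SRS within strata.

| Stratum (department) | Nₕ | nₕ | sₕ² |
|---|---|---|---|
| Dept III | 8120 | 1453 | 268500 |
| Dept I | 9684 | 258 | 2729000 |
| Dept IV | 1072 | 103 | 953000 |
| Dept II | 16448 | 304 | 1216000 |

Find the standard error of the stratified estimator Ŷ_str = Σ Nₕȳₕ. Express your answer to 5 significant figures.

Var(Ŷ_str) = Σₕ Nₕ²(1 − fₕ)sₕ²/nₕ.
Dept III: 8120²·(1 − 1453/8120)·268500/1453 = 1.0003804 × 10^10.
Dept I: 9684²·(1 − 258/9684)·2729000/258 = 9.6553061 × 10^11.
Dept IV: 1072²·(1 − 103/1072)·953000/103 = 9.6111253 × 10^9.
Dept II: 16448²·(1 − 304/16448)·1216000/304 = 1.062146 × 10^12.
Sum = 2.0472915 × 10^12.
SE = √(2.0472915 × 10^12) = 1.4308 × 10^6.

1.4308 × 10^6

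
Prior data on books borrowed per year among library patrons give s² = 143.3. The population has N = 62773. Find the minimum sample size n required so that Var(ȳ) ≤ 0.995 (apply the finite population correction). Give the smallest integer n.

Without fpc, n₀ = s²/D = 143.3/0.995 = 144.0201.
With fpc, (1 − n/N)·s²/n ≤ D requires n ≥ n₀/(1 + n₀/N) = 144.0201/(1 + 144.0201/62773) = 143.6904.
Rounding up, n = 144.

144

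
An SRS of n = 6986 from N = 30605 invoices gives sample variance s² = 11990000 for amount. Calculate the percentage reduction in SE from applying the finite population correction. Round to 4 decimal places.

12.1515

f = n/N = 6986/30605 = 0.22826336.
SE_no-fpc = √(s²/n) = 41.428127; SE_fpc = √((1−f)s²/n) = 36.394006.
Ratio = √(1−f) = 0.87848543. Reduction = 100·(1 − 0.87848543) = 12.1515%.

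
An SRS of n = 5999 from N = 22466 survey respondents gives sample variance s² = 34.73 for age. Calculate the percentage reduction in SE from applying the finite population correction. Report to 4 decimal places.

f = n/N = 5999/22466 = 0.26702573.
SE_no-fpc = √(s²/n) = 0.076087438; SE_fpc = √((1−f)s²/n) = 0.065141436.
Ratio = √(1−f) = 0.85613917. Reduction = 100·(1 − 0.85613917) = 14.3861%.

14.3861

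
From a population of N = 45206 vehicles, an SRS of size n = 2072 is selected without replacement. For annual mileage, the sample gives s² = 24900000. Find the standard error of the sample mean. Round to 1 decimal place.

Under SRS without replacement, Var(ȳ) = (1 − f)·s²/n with f = n/N = 2072/45206 = 0.04583462.
Var(ȳ) = (1 − 0.04583462)·24900000/2072 = 0.95416538·12017.375 = 11466.563.
SE(ȳ) = √(11466.563) = 107.1.

107.1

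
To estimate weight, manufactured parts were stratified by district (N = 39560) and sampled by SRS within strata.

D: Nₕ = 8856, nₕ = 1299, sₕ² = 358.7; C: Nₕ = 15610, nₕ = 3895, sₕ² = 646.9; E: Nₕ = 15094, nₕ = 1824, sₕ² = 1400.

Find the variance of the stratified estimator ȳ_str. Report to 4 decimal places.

Var(ȳ_str) = Σₕ Wₕ²(1 − fₕ)sₕ²/nₕ with Wₕ = Nₕ/N, N = 39560.
D: Wₕ = 0.22386249; term = 0.22386249²·(1 − 0.14668022)·358.7/1299 = 0.011808553.
C: Wₕ = 0.39459050; term = 0.39459050²·(1 − 0.24951954)·646.9/3895 = 0.019407175.
E: Wₕ = 0.38154702; term = 0.38154702²·(1 − 0.12084272)·1400/1824 = 0.098234922.
Sum = 0.12945065.

0.1295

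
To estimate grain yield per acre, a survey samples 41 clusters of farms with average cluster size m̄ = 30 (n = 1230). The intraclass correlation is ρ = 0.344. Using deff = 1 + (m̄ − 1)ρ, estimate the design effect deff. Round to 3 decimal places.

deff = 1 + (30 − 1)·0.344 = 1 + 9.976 = 10.976.

10.976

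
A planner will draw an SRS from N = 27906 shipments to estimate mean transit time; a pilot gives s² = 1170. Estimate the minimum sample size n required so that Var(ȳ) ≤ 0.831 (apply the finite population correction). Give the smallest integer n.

1341

Without fpc, n₀ = s²/D = 1170/0.831 = 1407.9422.
With fpc, (1 − n/N)·s²/n ≤ D requires n ≥ n₀/(1 + n₀/N) = 1407.9422/(1 + 1407.9422/27906) = 1340.3190.
Rounding up, n = 1341.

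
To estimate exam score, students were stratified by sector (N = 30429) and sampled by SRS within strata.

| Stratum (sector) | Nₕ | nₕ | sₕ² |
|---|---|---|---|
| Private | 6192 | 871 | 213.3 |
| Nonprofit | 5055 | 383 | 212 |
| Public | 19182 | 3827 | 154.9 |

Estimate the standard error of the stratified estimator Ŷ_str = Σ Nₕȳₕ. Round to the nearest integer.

5750

Var(Ŷ_str) = Σₕ Nₕ²(1 − fₕ)sₕ²/nₕ.
Private: 6192²·(1 − 871/6192)·213.3/871 = 8.0685762 × 10^6.
Nonprofit: 5055²·(1 − 383/5055)·212/383 = 1.3072573 × 10^7.
Public: 19182²·(1 − 3827/19182)·154.9/3827 = 1.1921658 × 10^7.
Sum = 3.3062807 × 10^7.
SE = √(3.3062807 × 10^7) = 5750.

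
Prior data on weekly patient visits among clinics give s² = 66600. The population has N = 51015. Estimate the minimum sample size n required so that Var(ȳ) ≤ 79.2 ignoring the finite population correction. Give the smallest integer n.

Without fpc, n₀ = s²/D = 66600/79.2 = 840.9091.
Rounding up, n = 841.

841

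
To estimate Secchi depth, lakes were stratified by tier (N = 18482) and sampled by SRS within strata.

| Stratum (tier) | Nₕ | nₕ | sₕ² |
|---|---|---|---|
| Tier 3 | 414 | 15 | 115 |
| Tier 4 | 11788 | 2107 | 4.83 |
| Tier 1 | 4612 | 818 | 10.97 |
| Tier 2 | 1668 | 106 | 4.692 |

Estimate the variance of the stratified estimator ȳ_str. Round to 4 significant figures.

0.005498

Var(ȳ_str) = Σₕ Wₕ²(1 − fₕ)sₕ²/nₕ with Wₕ = Nₕ/N, N = 18482.
Tier 3: Wₕ = 0.02240017; term = 0.02240017²·(1 − 0.03623188)·115/15 = 0.0037075062.
Tier 4: Wₕ = 0.63780976; term = 0.63780976²·(1 − 0.17874109)·4.83/2107 = 7.6585228 × 10^-4.
Tier 1: Wₕ = 0.24954009; term = 0.24954009²·(1 − 0.17736340)·10.97/818 = 6.8697672 × 10^-4.
Tier 2: Wₕ = 0.09024997; term = 0.09024997²·(1 − 0.06354916)·4.692/106 = 3.3762242 × 10^-4.
Sum = 0.0054979576.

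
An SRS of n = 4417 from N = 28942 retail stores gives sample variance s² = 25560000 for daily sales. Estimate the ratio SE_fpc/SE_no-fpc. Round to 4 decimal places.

f = n/N = 4417/28942 = 0.15261558.
SE_no-fpc = √(s²/n) = 76.07058; SE_fpc = √((1−f)s²/n) = 70.02562.
Ratio = √(1−f) = 0.92053486.

0.9205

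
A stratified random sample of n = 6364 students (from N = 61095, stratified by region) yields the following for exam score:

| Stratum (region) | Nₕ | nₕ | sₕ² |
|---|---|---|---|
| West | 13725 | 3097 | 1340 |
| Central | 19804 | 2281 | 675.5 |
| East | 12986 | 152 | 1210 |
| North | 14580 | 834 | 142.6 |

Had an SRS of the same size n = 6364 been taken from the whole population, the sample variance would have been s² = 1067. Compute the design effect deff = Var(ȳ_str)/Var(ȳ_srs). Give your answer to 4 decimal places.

2.7235

Var(ȳ_str) = Σ Wₕ²(1−fₕ)sₕ²/nₕ with Wₕ = Nₕ/61095:
  West: (13725/61095)²·(1−3097/13725)·1340/3097 = 0.016908931
  Central: (19804/61095)²·(1−2281/19804)·675.5/2281 = 0.027532783
  East: (12986/61095)²·(1−152/12986)·1210/152 = 0.35544129
  North: (14580/61095)²·(1−834/14580)·142.6/834 = 0.0091807043
  → Var(ȳ_str) = 0.40906371.
Var(ȳ_srs) = (1 − 6364/61095)·1067/6364 = 0.15019724.
deff = 0.40906371 / 0.15019724 = 2.7235.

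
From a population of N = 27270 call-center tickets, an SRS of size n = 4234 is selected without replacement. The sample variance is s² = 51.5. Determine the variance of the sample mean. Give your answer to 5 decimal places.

Under SRS without replacement, Var(ȳ) = (1 − f)·s²/n with f = n/N = 4234/27270 = 0.15526219.
Var(ȳ) = (1 − 0.15526219)·51.5/4234 = 0.84473781·0.012163439 = 0.010274917.

0.01027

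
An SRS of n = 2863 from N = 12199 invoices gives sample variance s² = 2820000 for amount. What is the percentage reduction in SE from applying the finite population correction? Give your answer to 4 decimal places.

12.5181

f = n/N = 2863/12199 = 0.23469137.
SE_no-fpc = √(s²/n) = 31.384404; SE_fpc = √((1−f)s²/n) = 27.455679.
Ratio = √(1−f) = 0.87481920. Reduction = 100·(1 − 0.87481920) = 12.5181%.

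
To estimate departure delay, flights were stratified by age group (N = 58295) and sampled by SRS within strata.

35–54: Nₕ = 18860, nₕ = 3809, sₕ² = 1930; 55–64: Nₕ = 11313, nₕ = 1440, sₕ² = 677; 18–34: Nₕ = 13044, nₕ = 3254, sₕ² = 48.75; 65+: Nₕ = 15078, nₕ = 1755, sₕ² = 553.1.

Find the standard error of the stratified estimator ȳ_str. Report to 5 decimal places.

Var(ȳ_str) = Σₕ Wₕ²(1 − fₕ)sₕ²/nₕ with Wₕ = Nₕ/N, N = 58295.
35–54: Wₕ = 0.32352689; term = 0.32352689²·(1 − 0.20196182)·1930/3809 = 0.042324396.
55–64: Wₕ = 0.19406467; term = 0.19406467²·(1 − 0.12728719)·677/1440 = 0.015452206.
18–34: Wₕ = 0.22375847; term = 0.22375847²·(1 − 0.24946335)·48.75/3254 = 5.6297348 × 10^-4.
65+: Wₕ = 0.25864997; term = 0.25864997²·(1 − 0.11639475)·553.1/1755 = 0.018629864.
Sum = 0.076969439.
SE = √(0.076969439) = 0.27743.

0.27743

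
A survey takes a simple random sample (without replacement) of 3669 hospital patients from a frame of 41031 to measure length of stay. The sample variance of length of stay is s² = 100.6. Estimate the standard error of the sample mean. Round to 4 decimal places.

0.1580

Under SRS without replacement, Var(ȳ) = (1 − f)·s²/n with f = n/N = 3669/41031 = 0.08942019.
Var(ȳ) = (1 − 0.08942019)·100.6/3669 = 0.91057981·0.027418915 = 0.024967111.
SE(ȳ) = √(0.024967111) = 0.1580.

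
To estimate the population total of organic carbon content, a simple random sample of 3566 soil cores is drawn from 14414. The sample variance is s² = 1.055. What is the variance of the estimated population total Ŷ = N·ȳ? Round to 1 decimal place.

46260.0

Var(Ŷ) = N²·Var(ȳ) = N²·(1 − n/N)·s²/n.
f = 3566/14414 = 0.24739836; Var(ȳ) = 0.75260164·1.055/3566 = 2.2265696 × 10^-4.
Var(Ŷ) = 14414² · (2.2265696 × 10^-4) = 46259.966.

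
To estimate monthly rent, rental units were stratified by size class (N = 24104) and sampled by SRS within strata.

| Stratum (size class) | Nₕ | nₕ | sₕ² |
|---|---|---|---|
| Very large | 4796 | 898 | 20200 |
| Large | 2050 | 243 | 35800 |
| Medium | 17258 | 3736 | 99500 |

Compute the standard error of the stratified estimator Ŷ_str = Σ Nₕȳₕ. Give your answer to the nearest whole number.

84743

Var(Ŷ_str) = Σₕ Nₕ²(1 − fₕ)sₕ²/nₕ.
Very large: 4796²·(1 − 898/4796)·20200/898 = 4.2052909 × 10^8.
Large: 2050²·(1 − 243/2050)·35800/243 = 5.4574374 × 10^8.
Medium: 17258²·(1 − 3736/17258)·99500/3736 = 6.2150927 × 10^9.
Sum = 7.1813655 × 10^9.
SE = √(7.1813655 × 10^9) = 84743.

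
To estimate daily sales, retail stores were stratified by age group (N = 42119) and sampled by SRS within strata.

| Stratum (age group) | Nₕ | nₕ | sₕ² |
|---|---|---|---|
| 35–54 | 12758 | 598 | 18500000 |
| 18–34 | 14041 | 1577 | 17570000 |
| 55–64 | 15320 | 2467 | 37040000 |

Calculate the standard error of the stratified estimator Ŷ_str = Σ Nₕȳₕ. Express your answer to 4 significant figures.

3.115 × 10^6

Var(Ŷ_str) = Σₕ Nₕ²(1 − fₕ)sₕ²/nₕ.
35–54: 12758²·(1 − 598/12758)·18500000/598 = 4.7993975 × 10^12.
18–34: 14041²·(1 − 1577/14041)·17570000/1577 = 1.9498246 × 10^12.
55–64: 15320²·(1 − 2467/15320)·37040000/2467 = 2.956413 × 10^12.
Sum = 9.7056351 × 10^12.
SE = √(9.7056351 × 10^12) = 3.115 × 10^6.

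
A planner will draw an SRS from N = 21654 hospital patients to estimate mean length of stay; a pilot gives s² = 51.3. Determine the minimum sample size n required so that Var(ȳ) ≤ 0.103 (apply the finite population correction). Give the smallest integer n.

487

Without fpc, n₀ = s²/D = 51.3/0.103 = 498.0583.
With fpc, (1 − n/N)·s²/n ≤ D requires n ≥ n₀/(1 + n₀/N) = 498.0583/(1 + 498.0583/21654) = 486.8602.
Rounding up, n = 487.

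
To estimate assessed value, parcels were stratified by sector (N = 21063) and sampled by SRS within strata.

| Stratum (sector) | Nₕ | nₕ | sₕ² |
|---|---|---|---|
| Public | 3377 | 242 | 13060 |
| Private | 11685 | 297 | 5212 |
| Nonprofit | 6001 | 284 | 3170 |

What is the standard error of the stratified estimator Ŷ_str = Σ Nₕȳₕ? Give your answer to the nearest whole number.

57354

Var(Ŷ_str) = Σₕ Nₕ²(1 − fₕ)sₕ²/nₕ.
Public: 3377²·(1 − 242/3377)·13060/242 = 5.7134235 × 10^8.
Private: 11685²·(1 − 297/11685)·5212/297 = 2.3352003 × 10^9.
Nonprofit: 6001²·(1 − 284/6001)·3170/284 = 3.8294177 × 10^8.
Sum = 3.2894844 × 10^9.
SE = √(3.2894844 × 10^9) = 57354.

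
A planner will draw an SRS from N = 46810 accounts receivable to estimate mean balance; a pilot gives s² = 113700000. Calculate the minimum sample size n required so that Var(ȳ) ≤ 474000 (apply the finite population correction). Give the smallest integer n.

239

Without fpc, n₀ = s²/D = 113700000/474000 = 239.8734.
With fpc, (1 − n/N)·s²/n ≤ D requires n ≥ n₀/(1 + n₀/N) = 239.8734/(1 + 239.8734/46810) = 238.6505.
Rounding up, n = 239.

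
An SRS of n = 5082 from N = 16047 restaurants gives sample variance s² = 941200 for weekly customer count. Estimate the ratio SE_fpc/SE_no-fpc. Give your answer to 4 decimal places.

f = n/N = 5082/16047 = 0.31669471.
SE_no-fpc = √(s²/n) = 13.608919; SE_fpc = √((1−f)s²/n) = 11.249443.
Ratio = √(1−f) = 0.82662282.

0.8266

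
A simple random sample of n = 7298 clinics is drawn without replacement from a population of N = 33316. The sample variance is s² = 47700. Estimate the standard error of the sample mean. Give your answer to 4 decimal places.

Under SRS without replacement, Var(ȳ) = (1 − f)·s²/n with f = n/N = 7298/33316 = 0.21905391.
Var(ȳ) = (1 − 0.21905391)·47700/7298 = 0.78094609·6.5360373 = 5.1042928.
SE(ȳ) = √(5.1042928) = 2.2593.

2.2593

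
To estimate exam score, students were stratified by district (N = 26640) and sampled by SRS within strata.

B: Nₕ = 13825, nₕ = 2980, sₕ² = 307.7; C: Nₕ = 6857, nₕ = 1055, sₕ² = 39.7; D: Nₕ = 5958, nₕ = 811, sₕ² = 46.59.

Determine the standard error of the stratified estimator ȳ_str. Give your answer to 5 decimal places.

Var(ȳ_str) = Σₕ Wₕ²(1 − fₕ)sₕ²/nₕ with Wₕ = Nₕ/N, N = 26640.
B: Wₕ = 0.51895646; term = 0.51895646²·(1 − 0.21555154)·307.7/2980 = 0.021814109.
C: Wₕ = 0.25739489; term = 0.25739489²·(1 − 0.15385737)·39.7/1055 = 0.0021095095.
D: Wₕ = 0.22364865; term = 0.22364865²·(1 − 0.13611950)·46.59/811 = 0.0024823218.
Sum = 0.02640594.
SE = √(0.02640594) = 0.16250.

0.16250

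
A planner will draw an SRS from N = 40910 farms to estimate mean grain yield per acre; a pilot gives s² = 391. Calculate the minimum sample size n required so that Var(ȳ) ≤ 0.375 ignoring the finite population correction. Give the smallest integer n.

Without fpc, n₀ = s²/D = 391/0.375 = 1042.6667.
Rounding up, n = 1043.

1043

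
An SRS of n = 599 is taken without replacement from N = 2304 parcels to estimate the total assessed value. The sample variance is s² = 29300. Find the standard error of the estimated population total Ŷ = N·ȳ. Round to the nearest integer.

13862

Var(Ŷ) = N²·Var(ȳ) = N²·(1 − n/N)·s²/n.
f = 599/2304 = 0.25998264; Var(ȳ) = 0.74001736·29300/599 = 36.197844.
Var(Ŷ) = 2304² · 36.197844 = 1.9215321 × 10^8.
SE(Ŷ) = √(1.9215321 × 10^8) = 13862.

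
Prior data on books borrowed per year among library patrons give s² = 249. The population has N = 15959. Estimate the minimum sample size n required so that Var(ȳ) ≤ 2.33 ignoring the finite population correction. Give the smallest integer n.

107

Without fpc, n₀ = s²/D = 249/2.33 = 106.8670.
Rounding up, n = 107.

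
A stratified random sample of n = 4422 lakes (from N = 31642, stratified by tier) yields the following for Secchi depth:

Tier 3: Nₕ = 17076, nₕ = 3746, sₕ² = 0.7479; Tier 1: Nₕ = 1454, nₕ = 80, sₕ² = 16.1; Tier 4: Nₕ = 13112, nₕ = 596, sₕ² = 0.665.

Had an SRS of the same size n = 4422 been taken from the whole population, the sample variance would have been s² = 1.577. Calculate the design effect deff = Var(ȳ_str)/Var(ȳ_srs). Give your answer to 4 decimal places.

Var(ȳ_str) = Σ Wₕ²(1−fₕ)sₕ²/nₕ with Wₕ = Nₕ/31642:
  Tier 3: (17076/31642)²·(1−3746/17076)·0.7479/3746 = 4.539042 × 10^-5
  Tier 1: (1454/31642)²·(1−80/1454)·16.1/80 = 4.0156807 × 10^-4
  Tier 4: (13112/31642)²·(1−596/13112)·0.665/596 = 1.8288666 × 10^-4
  → Var(ȳ_str) = 6.2984515 × 10^-4.
Var(ȳ_srs) = (1 − 4422/31642)·1.577/4422 = 3.0678714 × 10^-4.
deff = (6.2984515 × 10^-4) / (3.0678714 × 10^-4) = 2.0530.

2.0530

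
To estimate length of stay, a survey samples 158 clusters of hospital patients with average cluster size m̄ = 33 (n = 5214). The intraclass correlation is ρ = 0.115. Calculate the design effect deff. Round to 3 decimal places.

deff = 1 + (33 − 1)·0.115 = 1 + 3.68 = 4.68.

4.680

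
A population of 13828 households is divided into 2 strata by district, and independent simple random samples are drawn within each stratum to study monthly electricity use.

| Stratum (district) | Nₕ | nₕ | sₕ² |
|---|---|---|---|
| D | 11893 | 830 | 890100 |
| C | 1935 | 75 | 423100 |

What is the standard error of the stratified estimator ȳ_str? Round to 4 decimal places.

29.0534

Var(ȳ_str) = Σₕ Wₕ²(1 − fₕ)sₕ²/nₕ with Wₕ = Nₕ/N, N = 13828.
D: Wₕ = 0.86006653; term = 0.86006653²·(1 − 0.06978895)·890100/830 = 737.91493.
C: Wₕ = 0.13993347; term = 0.13993347²·(1 − 0.03875969)·423100/75 = 106.18347.
Sum = 844.0984.
SE = √(844.0984) = 29.0534.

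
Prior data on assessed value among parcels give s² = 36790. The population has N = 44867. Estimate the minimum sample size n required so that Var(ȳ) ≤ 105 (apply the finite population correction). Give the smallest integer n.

Without fpc, n₀ = s²/D = 36790/105 = 350.3810.
With fpc, (1 − n/N)·s²/n ≤ D requires n ≥ n₀/(1 + n₀/N) = 350.3810/(1 + 350.3810/44867) = 347.6660.
Rounding up, n = 348.

348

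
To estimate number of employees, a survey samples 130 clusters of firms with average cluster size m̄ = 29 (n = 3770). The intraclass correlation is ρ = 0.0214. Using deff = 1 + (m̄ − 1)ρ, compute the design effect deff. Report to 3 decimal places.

1.599

deff = 1 + (29 − 1)·0.0214 = 1 + 0.5992 = 1.5992.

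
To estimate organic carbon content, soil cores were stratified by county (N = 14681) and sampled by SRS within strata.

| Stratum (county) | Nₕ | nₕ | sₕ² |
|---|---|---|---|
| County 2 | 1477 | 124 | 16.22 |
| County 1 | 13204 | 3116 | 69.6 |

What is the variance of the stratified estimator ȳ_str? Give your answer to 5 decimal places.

0.01502

Var(ȳ_str) = Σₕ Wₕ²(1 − fₕ)sₕ²/nₕ with Wₕ = Nₕ/N, N = 14681.
County 2: Wₕ = 0.10060623; term = 0.10060623²·(1 − 0.08395396)·16.22/124 = 0.0012128195.
County 1: Wₕ = 0.89939377; term = 0.89939377²·(1 − 0.23598909)·69.6/3116 = 0.013804196.
Sum = 0.015017016.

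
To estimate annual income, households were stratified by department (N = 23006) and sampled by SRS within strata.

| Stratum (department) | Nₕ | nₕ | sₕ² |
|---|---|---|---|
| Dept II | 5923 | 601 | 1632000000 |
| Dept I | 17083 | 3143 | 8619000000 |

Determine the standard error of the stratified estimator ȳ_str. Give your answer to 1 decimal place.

Var(ȳ_str) = Σₕ Wₕ²(1 − fₕ)sₕ²/nₕ with Wₕ = Nₕ/N, N = 23006.
Dept II: Wₕ = 0.25745458; term = 0.25745458²·(1 − 0.10146885)·1632000000/601 = 161726.08.
Dept I: Wₕ = 0.74254542; term = 0.74254542²·(1 − 0.18398408)·8619000000/3143 = 1.2338353 × 10^6.
Sum = 1.3955614 × 10^6.
SE = √(1.3955614 × 10^6) = 1181.3.

1181.3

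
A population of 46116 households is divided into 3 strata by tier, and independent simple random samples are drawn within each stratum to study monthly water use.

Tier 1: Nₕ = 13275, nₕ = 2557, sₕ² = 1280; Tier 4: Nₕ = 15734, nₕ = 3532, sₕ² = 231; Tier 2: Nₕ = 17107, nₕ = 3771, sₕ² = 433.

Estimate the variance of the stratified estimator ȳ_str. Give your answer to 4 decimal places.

Var(ȳ_str) = Σₕ Wₕ²(1 − fₕ)sₕ²/nₕ with Wₕ = Nₕ/N, N = 46116.
Tier 1: Wₕ = 0.28786105; term = 0.28786105²·(1 − 0.19261770)·1280/2557 = 0.033490703.
Tier 4: Wₕ = 0.34118310; term = 0.34118310²·(1 − 0.22448201)·231/3532 = 0.005904161.
Tier 2: Wₕ = 0.37095585; term = 0.37095585²·(1 − 0.22043608)·433/3771 = 0.012317641.
Sum = 0.051712505.

0.0517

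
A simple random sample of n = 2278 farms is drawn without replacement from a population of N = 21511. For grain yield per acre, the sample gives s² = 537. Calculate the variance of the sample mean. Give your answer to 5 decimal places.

Under SRS without replacement, Var(ȳ) = (1 − f)·s²/n with f = n/N = 2278/21511 = 0.10589931.
Var(ȳ) = (1 − 0.10589931)·537/2278 = 0.89410069·0.2357331 = 0.21076913.

0.21077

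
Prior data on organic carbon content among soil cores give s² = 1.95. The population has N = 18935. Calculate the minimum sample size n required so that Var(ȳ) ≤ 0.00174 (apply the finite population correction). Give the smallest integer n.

Without fpc, n₀ = s²/D = 1.95/0.00174 = 1120.6897.
With fpc, (1 − n/N)·s²/n ≤ D requires n ≥ n₀/(1 + n₀/N) = 1120.6897/(1 + 1120.6897/18935) = 1058.0668.
Rounding up, n = 1059.

1059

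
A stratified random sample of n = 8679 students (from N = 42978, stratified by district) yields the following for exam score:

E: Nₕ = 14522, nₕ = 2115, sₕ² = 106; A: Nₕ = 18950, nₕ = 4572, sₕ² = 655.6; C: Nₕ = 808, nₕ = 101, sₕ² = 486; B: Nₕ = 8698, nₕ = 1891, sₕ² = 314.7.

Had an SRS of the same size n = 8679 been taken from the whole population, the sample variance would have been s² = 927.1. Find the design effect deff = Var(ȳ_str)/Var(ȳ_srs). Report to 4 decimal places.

0.3855

Var(ȳ_str) = Σ Wₕ²(1−fₕ)sₕ²/nₕ with Wₕ = Nₕ/42978:
  E: (14522/42978)²·(1−2115/14522)·106/2115 = 0.0048887328
  A: (18950/42978)²·(1−4572/18950)·655.6/4572 = 0.021151833
  C: (808/42978)²·(1−101/808)·486/101 = 0.0014881725
  B: (8698/42978)²·(1−1891/8698)·314.7/1891 = 0.0053344293
  → Var(ȳ_str) = 0.032863168.
Var(ȳ_srs) = (1 − 8679/42978)·927.1/8679 = 0.085249561.
deff = 0.032863168 / 0.085249561 = 0.3855.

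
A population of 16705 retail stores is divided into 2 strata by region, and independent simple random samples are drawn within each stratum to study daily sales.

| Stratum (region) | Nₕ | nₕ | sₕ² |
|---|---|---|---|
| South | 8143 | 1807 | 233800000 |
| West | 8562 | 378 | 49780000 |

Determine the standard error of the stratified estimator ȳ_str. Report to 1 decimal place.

238.7

Var(ȳ_str) = Σₕ Wₕ²(1 − fₕ)sₕ²/nₕ with Wₕ = Nₕ/N, N = 16705.
South: Wₕ = 0.48745884; term = 0.48745884²·(1 − 0.22190839)·233800000/1807 = 23921.753.
West: Wₕ = 0.51254116; term = 0.51254116²·(1 − 0.04414856)·49780000/378 = 33068.232.
Sum = 56989.985.
SE = √(56989.985) = 238.7.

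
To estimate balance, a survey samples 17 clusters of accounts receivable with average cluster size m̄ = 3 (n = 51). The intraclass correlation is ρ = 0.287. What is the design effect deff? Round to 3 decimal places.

1.574

deff = 1 + (3 − 1)·0.287 = 1 + 0.574 = 1.574.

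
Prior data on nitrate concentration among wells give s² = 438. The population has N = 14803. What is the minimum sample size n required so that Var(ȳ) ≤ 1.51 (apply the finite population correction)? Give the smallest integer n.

285

Without fpc, n₀ = s²/D = 438/1.51 = 290.0662.
With fpc, (1 − n/N)·s²/n ≤ D requires n ≥ n₀/(1 + n₀/N) = 290.0662/(1 + 290.0662/14803) = 284.4916.
Rounding up, n = 285.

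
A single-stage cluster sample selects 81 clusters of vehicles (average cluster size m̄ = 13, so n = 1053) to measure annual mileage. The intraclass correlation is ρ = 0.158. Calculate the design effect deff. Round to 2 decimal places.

2.90

deff = 1 + (13 − 1)·0.158 = 1 + 1.896 = 2.896.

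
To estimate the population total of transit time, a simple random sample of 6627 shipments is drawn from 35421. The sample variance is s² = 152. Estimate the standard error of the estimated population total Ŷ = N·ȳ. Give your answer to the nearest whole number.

Var(Ŷ) = N²·Var(ȳ) = N²·(1 − n/N)·s²/n.
f = 6627/35421 = 0.18709240; Var(ȳ) = 0.81290760·152/6627 = 0.018645232.
Var(Ŷ) = 35421² · 0.018645232 = 2.3393189 × 10^7.
SE(Ŷ) = √(2.3393189 × 10^7) = 4837.

4837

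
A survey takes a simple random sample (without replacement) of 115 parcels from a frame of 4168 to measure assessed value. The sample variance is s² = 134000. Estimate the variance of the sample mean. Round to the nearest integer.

Under SRS without replacement, Var(ȳ) = (1 − f)·s²/n with f = n/N = 115/4168 = 0.02759117.
Var(ȳ) = (1 − 0.02759117)·134000/115 = 0.97240883·1165.2174 = 1133.0677.

1133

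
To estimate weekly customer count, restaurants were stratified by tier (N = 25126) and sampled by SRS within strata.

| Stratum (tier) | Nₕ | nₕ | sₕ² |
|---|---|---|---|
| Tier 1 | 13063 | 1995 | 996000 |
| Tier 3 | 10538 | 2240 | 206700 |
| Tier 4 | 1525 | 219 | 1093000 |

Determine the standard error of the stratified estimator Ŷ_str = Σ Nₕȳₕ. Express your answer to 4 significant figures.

300300

Var(Ŷ_str) = Σₕ Nₕ²(1 − fₕ)sₕ²/nₕ.
Tier 1: 13063²·(1 − 1995/13063)·996000/1995 = 7.2181934 × 10^10.
Tier 3: 10538²·(1 − 2240/10538)·206700/2240 = 8.0690811 × 10^9.
Tier 4: 1525²·(1 − 219/1525)·1093000/219 = 9.9400614 × 10^9.
Sum = 9.0191077 × 10^10.
SE = √(9.0191077 × 10^10) = 300300.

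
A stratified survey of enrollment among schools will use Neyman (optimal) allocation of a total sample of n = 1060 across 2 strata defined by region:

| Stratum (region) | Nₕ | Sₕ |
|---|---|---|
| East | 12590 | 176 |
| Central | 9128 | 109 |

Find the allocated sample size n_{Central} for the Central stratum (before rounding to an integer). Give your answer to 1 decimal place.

Neyman allocation: nₕ = n·NₕSₕ / Σⱼ NⱼSⱼ.
Σ NⱼSⱼ = 12590·176 + 9128·109 = 3.210792 × 10^6.
n_{Central} = 1060·9128·109 / (3.210792 × 10^6) = 328.5.

328.5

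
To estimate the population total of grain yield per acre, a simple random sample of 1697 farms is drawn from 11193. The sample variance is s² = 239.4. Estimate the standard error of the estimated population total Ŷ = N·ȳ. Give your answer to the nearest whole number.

Var(Ŷ) = N²·Var(ȳ) = N²·(1 − n/N)·s²/n.
f = 1697/11193 = 0.15161262; Var(ȳ) = 0.84838738·239.4/1697 = 0.11968411.
Var(Ŷ) = 11193² · 0.11968411 = 1.4994414 × 10^7.
SE(Ŷ) = √(1.4994414 × 10^7) = 3872.

3872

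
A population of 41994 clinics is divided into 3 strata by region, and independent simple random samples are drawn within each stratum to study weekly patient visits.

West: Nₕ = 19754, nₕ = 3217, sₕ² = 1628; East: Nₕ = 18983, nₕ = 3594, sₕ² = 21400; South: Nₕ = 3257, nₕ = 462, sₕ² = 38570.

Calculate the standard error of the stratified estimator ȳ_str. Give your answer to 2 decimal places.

Var(ȳ_str) = Σₕ Wₕ²(1 − fₕ)sₕ²/nₕ with Wₕ = Nₕ/N, N = 41994.
West: Wₕ = 0.47040053; term = 0.47040053²·(1 − 0.16285309)·1628/3217 = 0.093743384.
East: Wₕ = 0.45204077; term = 0.45204077²·(1 − 0.18932729)·21400/3594 = 0.98636229.
South: Wₕ = 0.07755870; term = 0.07755870²·(1 − 0.14184833)·38570/462 = 0.43095582.
Sum = 1.5110615.
SE = √(1.5110615) = 1.23.

1.23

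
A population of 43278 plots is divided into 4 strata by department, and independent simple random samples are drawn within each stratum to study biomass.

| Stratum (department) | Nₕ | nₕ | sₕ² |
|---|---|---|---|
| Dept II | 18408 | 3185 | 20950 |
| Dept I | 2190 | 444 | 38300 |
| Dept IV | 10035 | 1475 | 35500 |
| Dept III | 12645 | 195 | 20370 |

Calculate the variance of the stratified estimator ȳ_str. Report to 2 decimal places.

Var(ȳ_str) = Σₕ Wₕ²(1 − fₕ)sₕ²/nₕ with Wₕ = Nₕ/N, N = 43278.
Dept II: Wₕ = 0.42534313; term = 0.42534313²·(1 − 0.17302260)·20950/3185 = 0.98411778.
Dept I: Wₕ = 0.05060308; term = 0.05060308²·(1 − 0.20273973)·38300/444 = 0.17610423.
Dept IV: Wₕ = 0.23187301; term = 0.23187301²·(1 − 0.14698555)·35500/1475 = 1.1038069.
Dept III: Wₕ = 0.29218078; term = 0.29218078²·(1 − 0.01542112)·20370/195 = 8.7803178.
Sum = 11.044347.

11.04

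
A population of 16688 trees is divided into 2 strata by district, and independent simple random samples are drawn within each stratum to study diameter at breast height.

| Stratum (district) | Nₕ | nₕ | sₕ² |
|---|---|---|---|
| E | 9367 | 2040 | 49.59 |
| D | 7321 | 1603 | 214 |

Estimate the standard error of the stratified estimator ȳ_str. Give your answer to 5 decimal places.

0.16142

Var(ȳ_str) = Σₕ Wₕ²(1 − fₕ)sₕ²/nₕ with Wₕ = Nₕ/N, N = 16688.
E: Wₕ = 0.56130153; term = 0.56130153²·(1 − 0.21778584)·49.59/2040 = 0.0059907621.
D: Wₕ = 0.43869847; term = 0.43869847²·(1 − 0.21895916)·214/1603 = 0.020067174.
Sum = 0.026057936.
SE = √(0.026057936) = 0.16142.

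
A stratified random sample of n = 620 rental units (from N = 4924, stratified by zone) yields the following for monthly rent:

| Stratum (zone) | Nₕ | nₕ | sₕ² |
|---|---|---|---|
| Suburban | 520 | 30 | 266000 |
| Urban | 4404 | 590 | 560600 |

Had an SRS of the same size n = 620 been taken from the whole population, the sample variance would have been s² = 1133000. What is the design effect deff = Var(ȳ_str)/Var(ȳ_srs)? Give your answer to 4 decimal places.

0.4704

Var(ȳ_str) = Σ Wₕ²(1−fₕ)sₕ²/nₕ with Wₕ = Nₕ/4924:
  Suburban: (520/4924)²·(1−30/520)·266000/30 = 93.180217
  Urban: (4404/4924)²·(1−590/4404)·560600/590 = 658.25322
  → Var(ȳ_str) = 751.43344.
Var(ȳ_srs) = (1 − 620/4924)·1133000/620 = 1597.3219.
deff = 751.43344 / 1597.3219 = 0.4704.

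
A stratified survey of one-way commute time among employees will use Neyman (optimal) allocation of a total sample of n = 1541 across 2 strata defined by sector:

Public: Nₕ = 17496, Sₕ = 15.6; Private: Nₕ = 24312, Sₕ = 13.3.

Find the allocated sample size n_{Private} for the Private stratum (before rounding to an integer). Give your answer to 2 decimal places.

835.64

Neyman allocation: nₕ = n·NₕSₕ / Σⱼ NⱼSⱼ.
Σ NⱼSⱼ = 17496·15.6 + 24312·13.3 = 596287.2.
n_{Private} = 1541·24312·13.3 / 596287.2 = 835.64.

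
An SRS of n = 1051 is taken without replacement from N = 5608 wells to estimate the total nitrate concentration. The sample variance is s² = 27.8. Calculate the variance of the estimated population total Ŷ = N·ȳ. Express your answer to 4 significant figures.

676000

Var(Ŷ) = N²·Var(ȳ) = N²·(1 − n/N)·s²/n.
f = 1051/5608 = 0.18741084; Var(ȳ) = 0.81258916·27.8/1051 = 0.021493795.
Var(Ŷ) = 5608² · 0.021493795 = 675972.63.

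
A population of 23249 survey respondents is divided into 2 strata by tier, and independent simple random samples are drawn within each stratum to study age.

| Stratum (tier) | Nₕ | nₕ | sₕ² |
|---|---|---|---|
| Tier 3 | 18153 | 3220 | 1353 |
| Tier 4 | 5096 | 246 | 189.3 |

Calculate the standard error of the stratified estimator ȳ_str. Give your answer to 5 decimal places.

Var(ȳ_str) = Σₕ Wₕ²(1 − fₕ)sₕ²/nₕ with Wₕ = Nₕ/N, N = 23249.
Tier 3: Wₕ = 0.78080778; term = 0.78080778²·(1 − 0.17738115)·1353/3220 = 0.2107312.
Tier 4: Wₕ = 0.21919222; term = 0.21919222²·(1 − 0.04827316)·189.3/246 = 0.035186665.
Sum = 0.24591787.
SE = √(0.24591787) = 0.49590.

0.49590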